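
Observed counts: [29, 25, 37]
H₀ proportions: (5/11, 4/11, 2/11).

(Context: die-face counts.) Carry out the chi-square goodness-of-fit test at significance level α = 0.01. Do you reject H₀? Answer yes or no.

reject H₀: yes

n = 91; E_i = n·p_i = [41.36, 33.09, 16.55]
χ² = (29−41.36)²/41.36 + (25−33.09)²/33.09 + (37−16.55)²/16.55 = 30.9610
df = 2
p-value (upper-tail) = 0.00000
At α=0.01: p < α → reject H₀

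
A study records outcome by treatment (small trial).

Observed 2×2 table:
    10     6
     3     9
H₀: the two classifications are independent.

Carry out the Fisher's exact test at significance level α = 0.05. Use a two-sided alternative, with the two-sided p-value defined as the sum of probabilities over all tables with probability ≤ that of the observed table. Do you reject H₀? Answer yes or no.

reject H₀: no

Margins: r₁=16, r₂=12, c₁=13, c₂=15, n=28
p_obs = C(16,10)·C(12,3)/C(28,13); sum pmf over tables with pmf ≤ p_obs
p-value (two-sided) = 0.06707
At α=0.05: p ≥ α → fail to reject H₀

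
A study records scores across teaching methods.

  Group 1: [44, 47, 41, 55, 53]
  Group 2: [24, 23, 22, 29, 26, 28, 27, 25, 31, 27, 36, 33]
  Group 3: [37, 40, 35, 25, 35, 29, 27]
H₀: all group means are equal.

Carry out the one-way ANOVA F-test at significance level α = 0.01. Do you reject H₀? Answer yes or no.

reject H₀: yes

Group means [48.00, 27.58, 32.57], grand mean 33.292
SSB = Σnᵢ(x̄ᵢ−x̄)² = 1476.327; SSW = ΣΣ(x−x̄ᵢ)² = 516.631
MSB = 1476.327/2 = 738.1637; MSW = 516.631/21 = 24.6015
F = MSB/MSW = 30.0049
df = (2, 21)
p-value (upper-tail) = 0.00000
At α=0.01: p < α → reject H₀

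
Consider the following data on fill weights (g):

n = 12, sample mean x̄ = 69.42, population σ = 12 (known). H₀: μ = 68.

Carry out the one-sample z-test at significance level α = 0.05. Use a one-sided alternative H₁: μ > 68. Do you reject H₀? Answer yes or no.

SE = σ/√n = 12/√12 = 3.4641
z = (x̄−μ₀)/SE = (69.42−68)/3.4641 = 0.4099
p-value (one-sided, H₁ greater) = 0.34093
At α=0.05: p ≥ α → fail to reject H₀

reject H₀: no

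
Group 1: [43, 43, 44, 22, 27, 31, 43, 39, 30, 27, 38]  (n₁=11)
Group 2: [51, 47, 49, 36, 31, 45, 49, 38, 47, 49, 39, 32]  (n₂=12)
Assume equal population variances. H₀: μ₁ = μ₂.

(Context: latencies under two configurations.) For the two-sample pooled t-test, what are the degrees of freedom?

df = n₁ + n₂ − 2 = 11 + 12 − 2 = 21

degrees of freedom = 21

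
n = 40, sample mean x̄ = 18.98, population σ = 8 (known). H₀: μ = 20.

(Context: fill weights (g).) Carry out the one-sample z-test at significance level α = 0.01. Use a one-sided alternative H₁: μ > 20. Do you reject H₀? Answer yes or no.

reject H₀: no

SE = σ/√n = 8/√40 = 1.2649
z = (x̄−μ₀)/SE = (18.98−20)/1.2649 = -0.8064
p-value (one-sided, H₁ greater) = 0.78999
At α=0.01: p ≥ α → fail to reject H₀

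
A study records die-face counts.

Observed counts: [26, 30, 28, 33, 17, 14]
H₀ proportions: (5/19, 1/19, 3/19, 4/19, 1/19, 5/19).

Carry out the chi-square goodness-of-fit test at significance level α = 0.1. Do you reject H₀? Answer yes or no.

reject H₀: yes

n = 148; E_i = n·p_i = [38.95, 7.79, 23.37, 31.16, 7.79, 38.95]
χ² = (26−38.95)²/38.95 + (30−7.79)²/7.79 + (28−23.37)²/23.37 + (33−31.16)²/31.16 + (17−7.79)²/7.79 + (14−38.95)²/38.95 = 95.5316
df = 5
p-value (upper-tail) = 0.00000
At α=0.1: p < α → reject H₀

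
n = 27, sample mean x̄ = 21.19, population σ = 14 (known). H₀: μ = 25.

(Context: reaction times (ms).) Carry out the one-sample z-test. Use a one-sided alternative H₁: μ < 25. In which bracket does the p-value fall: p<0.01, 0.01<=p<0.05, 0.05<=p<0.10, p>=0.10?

SE = σ/√n = 14/√27 = 2.6943
z = (x̄−μ₀)/SE = (21.19−25)/2.6943 = -1.4141
p-value (one-sided, H₁ less) = 0.07867
→ bracket: 0.05<=p<0.10

p-value bracket: 0.05<=p<0.10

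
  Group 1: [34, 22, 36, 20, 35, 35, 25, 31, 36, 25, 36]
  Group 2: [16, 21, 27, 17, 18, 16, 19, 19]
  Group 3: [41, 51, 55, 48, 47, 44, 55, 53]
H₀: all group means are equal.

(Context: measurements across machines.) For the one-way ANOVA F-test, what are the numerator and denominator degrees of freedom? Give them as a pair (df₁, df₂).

k = 3 groups, N = 27 total
df = (k−1, N−k) = (3−1, 27−3) = (2, 24)

degrees of freedom = [2, 24]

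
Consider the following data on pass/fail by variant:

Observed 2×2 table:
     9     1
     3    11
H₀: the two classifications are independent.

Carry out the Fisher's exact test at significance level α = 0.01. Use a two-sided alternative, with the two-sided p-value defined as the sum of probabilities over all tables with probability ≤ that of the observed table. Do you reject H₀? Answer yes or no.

Margins: r₁=10, r₂=14, c₁=12, c₂=12, n=24
p_obs = C(10,9)·C(14,3)/C(24,12); sum pmf over tables with pmf ≤ p_obs
p-value (two-sided) = 0.00276
At α=0.01: p < α → reject H₀

reject H₀: yes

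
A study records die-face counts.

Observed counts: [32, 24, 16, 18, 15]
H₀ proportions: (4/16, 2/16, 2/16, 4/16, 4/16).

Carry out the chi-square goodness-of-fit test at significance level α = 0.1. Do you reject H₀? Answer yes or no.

n = 105; E_i = n·p_i = [26.25, 13.12, 13.12, 26.25, 26.25]
χ² = (32−26.25)²/26.25 + (24−13.12)²/13.12 + (16−13.12)²/13.12 + (18−26.25)²/26.25 + (15−26.25)²/26.25 = 18.3143
df = 4
p-value (upper-tail) = 0.00107
At α=0.1: p < α → reject H₀

reject H₀: yes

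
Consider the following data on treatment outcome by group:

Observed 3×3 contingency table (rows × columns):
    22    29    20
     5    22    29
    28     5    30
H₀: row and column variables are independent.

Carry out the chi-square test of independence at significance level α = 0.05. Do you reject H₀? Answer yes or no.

Row totals [71, 56, 63], col totals [55, 56, 79], n=190
χ² = (22−20.55)²/20.55 + (29−20.93)²/20.93 + (20−29.52)²/29.52 + (5−16.21)²/16.21 + (22−16.51)²/16.51 + (29−23.28)²/23.28 + (28−18.24)²/18.24 + (5−18.57)²/18.57 + (30−26.19)²/26.19 = 32.9670
df = 4
p-value (upper-tail) = 0.00000
At α=0.05: p < α → reject H₀

reject H₀: yes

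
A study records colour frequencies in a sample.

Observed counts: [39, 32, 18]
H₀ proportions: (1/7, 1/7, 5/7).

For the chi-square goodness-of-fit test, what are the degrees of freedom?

df = k − 1 = 3 − 1 = 2

degrees of freedom = 2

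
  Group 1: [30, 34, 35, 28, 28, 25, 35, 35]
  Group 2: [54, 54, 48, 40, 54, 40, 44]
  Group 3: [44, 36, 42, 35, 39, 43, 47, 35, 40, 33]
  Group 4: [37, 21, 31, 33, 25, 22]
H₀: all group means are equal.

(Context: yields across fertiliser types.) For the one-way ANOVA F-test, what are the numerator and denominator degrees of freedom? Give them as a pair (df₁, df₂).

degrees of freedom = [3, 27]

k = 4 groups, N = 31 total
df = (k−1, N−k) = (4−1, 31−4) = (3, 27)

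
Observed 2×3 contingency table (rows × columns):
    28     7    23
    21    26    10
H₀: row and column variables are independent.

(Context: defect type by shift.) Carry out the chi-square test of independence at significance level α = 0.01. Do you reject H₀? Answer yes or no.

Row totals [58, 57], col totals [49, 33, 33], n=115
χ² = (28−24.71)²/24.71 + (7−16.64)²/16.64 + (23−16.64)²/16.64 + (21−24.29)²/24.29 + (26−16.36)²/16.36 + (10−16.36)²/16.36 = 17.0532
df = 2
p-value (upper-tail) = 0.00020
At α=0.01: p < α → reject H₀

reject H₀: yes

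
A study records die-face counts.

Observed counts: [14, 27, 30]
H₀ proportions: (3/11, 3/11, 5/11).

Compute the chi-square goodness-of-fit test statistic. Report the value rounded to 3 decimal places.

n = 71; E_i = n·p_i = [19.36, 19.36, 32.27]
χ² = (14−19.36)²/19.36 + (27−19.36)²/19.36 + (30−32.27)²/32.27 = 4.6573
df = 2

test statistic = 4.657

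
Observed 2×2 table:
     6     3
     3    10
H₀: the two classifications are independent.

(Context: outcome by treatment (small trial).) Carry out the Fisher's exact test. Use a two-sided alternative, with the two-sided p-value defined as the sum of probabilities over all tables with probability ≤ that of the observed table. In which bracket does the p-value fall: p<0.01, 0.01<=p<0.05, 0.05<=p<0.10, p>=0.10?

Margins: r₁=9, r₂=13, c₁=9, c₂=13, n=22
p_obs = C(9,6)·C(13,3)/C(22,9); sum pmf over tables with pmf ≤ p_obs
p-value (two-sided) = 0.07890
→ bracket: 0.05<=p<0.10

p-value bracket: 0.05<=p<0.10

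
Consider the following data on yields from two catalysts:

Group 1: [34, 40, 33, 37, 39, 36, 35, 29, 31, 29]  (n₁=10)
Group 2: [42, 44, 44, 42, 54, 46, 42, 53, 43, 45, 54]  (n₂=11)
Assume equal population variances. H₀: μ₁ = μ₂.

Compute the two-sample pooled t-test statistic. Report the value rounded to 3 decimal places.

x̄₁=34.300, s₁=3.860, n₁=10
x̄₂=46.273, s₂=4.921, n₂=11
s_p² = [9·3.860² + 10·4.921²]/19 = 19.8043
SE = √(s_p²·(1/10+1/11)) = 1.9444
t = (34.300−46.273)/1.9444 = -6.1574
df = 19

test statistic = -6.157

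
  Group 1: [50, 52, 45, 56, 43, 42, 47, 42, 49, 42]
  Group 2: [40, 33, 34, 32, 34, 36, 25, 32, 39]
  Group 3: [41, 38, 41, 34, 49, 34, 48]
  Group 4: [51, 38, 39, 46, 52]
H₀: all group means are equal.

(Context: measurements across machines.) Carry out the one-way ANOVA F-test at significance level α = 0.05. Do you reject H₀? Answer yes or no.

Group means [46.80, 33.89, 40.71, 45.20], grand mean 41.419
SSB = Σnᵢ(x̄ᵢ−x̄)² = 874.831; SSW = ΣΣ(x−x̄ᵢ)² = 758.717
MSB = 874.831/3 = 291.6103; MSW = 758.717/27 = 28.1006
F = MSB/MSW = 10.3774
df = (3, 27)
p-value (upper-tail) = 0.00010
At α=0.05: p < α → reject H₀

reject H₀: yes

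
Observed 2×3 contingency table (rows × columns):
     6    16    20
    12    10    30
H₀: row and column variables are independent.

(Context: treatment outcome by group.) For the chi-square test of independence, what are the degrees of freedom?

df = (r−1)(c−1) = (2−1)·(3−1) = 2

degrees of freedom = 2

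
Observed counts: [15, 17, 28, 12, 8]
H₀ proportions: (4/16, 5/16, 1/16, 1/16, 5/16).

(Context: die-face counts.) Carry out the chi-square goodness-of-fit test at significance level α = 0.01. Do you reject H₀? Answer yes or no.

n = 80; E_i = n·p_i = [20.00, 25.00, 5.00, 5.00, 25.00]
χ² = (15−20.00)²/20.00 + (17−25.00)²/25.00 + (28−5.00)²/5.00 + (12−5.00)²/5.00 + (8−25.00)²/25.00 = 130.9700
df = 4
p-value (upper-tail) = 0.00000
At α=0.01: p < α → reject H₀

reject H₀: yes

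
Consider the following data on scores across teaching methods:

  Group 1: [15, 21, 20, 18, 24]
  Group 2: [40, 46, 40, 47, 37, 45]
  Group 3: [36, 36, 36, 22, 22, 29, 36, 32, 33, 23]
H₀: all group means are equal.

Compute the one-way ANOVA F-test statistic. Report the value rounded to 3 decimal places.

test statistic = 28.291

Group means [19.60, 42.50, 30.50], grand mean 31.333
SSB = Σnᵢ(x̄ᵢ−x̄)² = 1443.467; SSW = ΣΣ(x−x̄ᵢ)² = 459.200
MSB = 1443.467/2 = 721.7333; MSW = 459.200/18 = 25.5111
F = MSB/MSW = 28.2909
df = (2, 18)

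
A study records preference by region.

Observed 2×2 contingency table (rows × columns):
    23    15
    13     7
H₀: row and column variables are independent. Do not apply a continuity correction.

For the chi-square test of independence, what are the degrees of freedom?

degrees of freedom = 1

df = (r−1)(c−1) = (2−1)·(2−1) = 1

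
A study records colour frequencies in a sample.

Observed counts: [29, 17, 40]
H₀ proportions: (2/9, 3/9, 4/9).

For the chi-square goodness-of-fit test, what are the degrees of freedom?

df = k − 1 = 3 − 1 = 2

degrees of freedom = 2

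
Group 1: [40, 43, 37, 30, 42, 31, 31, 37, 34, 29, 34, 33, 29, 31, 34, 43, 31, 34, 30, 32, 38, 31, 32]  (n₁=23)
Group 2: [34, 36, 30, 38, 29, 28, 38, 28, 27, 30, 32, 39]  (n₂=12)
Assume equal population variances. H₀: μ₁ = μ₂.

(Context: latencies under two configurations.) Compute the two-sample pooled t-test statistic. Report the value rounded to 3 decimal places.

x̄₁=34.174, s₁=4.428, n₁=23
x̄₂=32.417, s₂=4.400, n₂=12
s_p² = [22·4.428² + 11·4.400²]/33 = 19.5218
SE = √(s_p²·(1/23+1/12)) = 1.5734
t = (34.174−32.417)/1.5734 = 1.1168
df = 33

test statistic = 1.117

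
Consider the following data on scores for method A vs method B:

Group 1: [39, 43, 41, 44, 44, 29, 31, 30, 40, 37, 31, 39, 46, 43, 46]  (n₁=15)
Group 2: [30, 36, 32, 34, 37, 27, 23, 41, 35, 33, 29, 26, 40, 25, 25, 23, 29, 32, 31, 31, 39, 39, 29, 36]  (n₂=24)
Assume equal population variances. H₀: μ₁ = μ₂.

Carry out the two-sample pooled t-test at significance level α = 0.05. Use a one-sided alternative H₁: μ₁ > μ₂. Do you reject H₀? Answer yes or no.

reject H₀: yes

x̄₁=38.867, s₁=5.963, n₁=15
x̄₂=31.750, s₂=5.383, n₂=24
s_p² = [14·5.963² + 23·5.383²]/37 = 31.4658
SE = √(s_p²·(1/15+1/24)) = 1.8463
t = (38.867−31.750)/1.8463 = 3.8546
df = 37
p-value (one-sided, H₁ greater) = 0.00022
At α=0.05: p < α → reject H₀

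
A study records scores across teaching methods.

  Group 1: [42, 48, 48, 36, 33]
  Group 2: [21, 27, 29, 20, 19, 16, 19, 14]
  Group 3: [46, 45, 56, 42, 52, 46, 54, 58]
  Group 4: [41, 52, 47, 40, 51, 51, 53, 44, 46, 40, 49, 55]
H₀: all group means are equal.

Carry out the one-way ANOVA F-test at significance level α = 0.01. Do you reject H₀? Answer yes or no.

Group means [41.40, 20.62, 49.88, 47.42], grand mean 40.606
SSB = Σnᵢ(x̄ᵢ−x̄)² = 4441.012; SSW = ΣΣ(x−x̄ᵢ)² = 912.867
MSB = 4441.012/3 = 1480.3374; MSW = 912.867/29 = 31.4782
F = MSB/MSW = 47.0274
df = (3, 29)
p-value (upper-tail) = 0.00000
At α=0.01: p < α → reject H₀

reject H₀: yes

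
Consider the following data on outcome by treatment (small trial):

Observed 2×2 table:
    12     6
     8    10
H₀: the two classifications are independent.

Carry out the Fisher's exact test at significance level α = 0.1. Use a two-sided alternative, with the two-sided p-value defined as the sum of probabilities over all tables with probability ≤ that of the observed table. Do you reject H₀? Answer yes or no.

reject H₀: no

Margins: r₁=18, r₂=18, c₁=20, c₂=16, n=36
p_obs = C(18,12)·C(18,8)/C(36,20); sum pmf over tables with pmf ≤ p_obs
p-value (two-sided) = 0.31453
At α=0.1: p ≥ α → fail to reject H₀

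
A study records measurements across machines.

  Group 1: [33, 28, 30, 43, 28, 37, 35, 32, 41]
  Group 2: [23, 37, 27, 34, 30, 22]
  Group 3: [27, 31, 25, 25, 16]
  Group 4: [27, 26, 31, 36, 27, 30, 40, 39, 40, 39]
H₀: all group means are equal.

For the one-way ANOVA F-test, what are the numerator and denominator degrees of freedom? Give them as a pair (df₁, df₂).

k = 4 groups, N = 30 total
df = (k−1, N−k) = (4−1, 30−4) = (3, 26)

degrees of freedom = [3, 26]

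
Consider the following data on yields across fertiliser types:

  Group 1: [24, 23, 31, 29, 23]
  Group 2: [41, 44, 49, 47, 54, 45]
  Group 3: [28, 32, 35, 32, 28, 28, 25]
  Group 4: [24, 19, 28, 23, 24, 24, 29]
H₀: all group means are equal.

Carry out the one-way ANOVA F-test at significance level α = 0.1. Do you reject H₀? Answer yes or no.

Group means [26.00, 46.67, 29.71, 24.43], grand mean 31.560
SSB = Σnᵢ(x̄ᵢ−x̄)² = 1903.684; SSW = ΣΣ(x−x̄ᵢ)² = 292.476
MSB = 1903.684/3 = 634.5613; MSW = 292.476/21 = 13.9274
F = MSB/MSW = 45.5620
df = (3, 21)
p-value (upper-tail) = 0.00000
At α=0.1: p < α → reject H₀

reject H₀: yes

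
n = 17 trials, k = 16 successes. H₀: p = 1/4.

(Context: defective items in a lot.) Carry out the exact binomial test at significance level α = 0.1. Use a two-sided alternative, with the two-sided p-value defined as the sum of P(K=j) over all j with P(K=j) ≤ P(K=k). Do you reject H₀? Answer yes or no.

Exact binomial: n=17, k=16, p₀=1/4=0.2500
P(X=j) = C(n,j)·p₀^j·(1−p₀)^(n−j); p = Σ P(X=j) over j with P(X=j) ≤ P(X=16)
p-value (two-sided) = 0.00000
At α=0.1: p < α → reject H₀

reject H₀: yes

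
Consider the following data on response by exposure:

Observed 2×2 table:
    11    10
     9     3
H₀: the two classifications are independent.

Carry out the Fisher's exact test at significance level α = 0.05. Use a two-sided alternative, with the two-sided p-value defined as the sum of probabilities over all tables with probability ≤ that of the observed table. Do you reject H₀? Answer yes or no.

reject H₀: no

Margins: r₁=21, r₂=12, c₁=20, c₂=13, n=33
p_obs = C(21,11)·C(12,9)/C(33,20); sum pmf over tables with pmf ≤ p_obs
p-value (two-sided) = 0.27752
At α=0.05: p ≥ α → fail to reject H₀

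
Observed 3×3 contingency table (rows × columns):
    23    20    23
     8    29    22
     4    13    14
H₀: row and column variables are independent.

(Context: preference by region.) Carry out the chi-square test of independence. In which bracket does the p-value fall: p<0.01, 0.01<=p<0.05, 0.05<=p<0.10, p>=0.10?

Row totals [66, 59, 31], col totals [35, 62, 59], n=156
χ² = (23−14.81)²/14.81 + (20−26.23)²/26.23 + (23−24.96)²/24.96 + (8−13.24)²/13.24 + (29−23.45)²/23.45 + (22−22.31)²/22.31 + (4−6.96)²/6.96 + (13−12.32)²/12.32 + (14−11.72)²/11.72 = 11.2920
df = 4
p-value (upper-tail) = 0.02347
→ bracket: 0.01<=p<0.05

p-value bracket: 0.01<=p<0.05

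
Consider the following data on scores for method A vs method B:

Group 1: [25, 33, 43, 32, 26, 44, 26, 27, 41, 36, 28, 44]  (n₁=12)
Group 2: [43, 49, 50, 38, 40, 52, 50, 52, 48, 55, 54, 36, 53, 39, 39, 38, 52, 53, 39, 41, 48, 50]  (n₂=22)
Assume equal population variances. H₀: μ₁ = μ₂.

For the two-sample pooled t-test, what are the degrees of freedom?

df = n₁ + n₂ − 2 = 12 + 22 − 2 = 32

degrees of freedom = 32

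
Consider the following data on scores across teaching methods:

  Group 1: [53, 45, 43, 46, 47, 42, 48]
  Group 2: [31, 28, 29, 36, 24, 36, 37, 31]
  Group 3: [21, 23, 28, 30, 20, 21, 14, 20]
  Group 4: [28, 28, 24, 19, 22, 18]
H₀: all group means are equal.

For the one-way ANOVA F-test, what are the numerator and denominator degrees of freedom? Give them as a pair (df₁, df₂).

k = 4 groups, N = 29 total
df = (k−1, N−k) = (4−1, 29−4) = (3, 25)

degrees of freedom = [3, 25]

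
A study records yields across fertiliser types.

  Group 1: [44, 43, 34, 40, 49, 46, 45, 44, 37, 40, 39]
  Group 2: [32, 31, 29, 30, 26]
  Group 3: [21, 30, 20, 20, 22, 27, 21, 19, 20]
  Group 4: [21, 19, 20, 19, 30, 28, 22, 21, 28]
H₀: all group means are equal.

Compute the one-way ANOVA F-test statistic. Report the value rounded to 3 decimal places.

Group means [41.91, 29.60, 22.22, 23.11], grand mean 29.912
SSB = Σnᵢ(x̄ᵢ−x̄)² = 2532.182; SSW = ΣΣ(x−x̄ᵢ)² = 470.554
MSB = 2532.182/3 = 844.0606; MSW = 470.554/30 = 15.6851
F = MSB/MSW = 53.8128
df = (3, 30)

test statistic = 53.813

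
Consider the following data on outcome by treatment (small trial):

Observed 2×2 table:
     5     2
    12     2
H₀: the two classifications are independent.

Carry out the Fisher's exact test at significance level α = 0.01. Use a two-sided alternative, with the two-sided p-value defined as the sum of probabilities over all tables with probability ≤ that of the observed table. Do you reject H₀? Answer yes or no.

Margins: r₁=7, r₂=14, c₁=17, c₂=4, n=21
p_obs = C(7,5)·C(14,12)/C(21,17); sum pmf over tables with pmf ≤ p_obs
p-value (two-sided) = 0.57427
At α=0.01: p ≥ α → fail to reject H₀

reject H₀: no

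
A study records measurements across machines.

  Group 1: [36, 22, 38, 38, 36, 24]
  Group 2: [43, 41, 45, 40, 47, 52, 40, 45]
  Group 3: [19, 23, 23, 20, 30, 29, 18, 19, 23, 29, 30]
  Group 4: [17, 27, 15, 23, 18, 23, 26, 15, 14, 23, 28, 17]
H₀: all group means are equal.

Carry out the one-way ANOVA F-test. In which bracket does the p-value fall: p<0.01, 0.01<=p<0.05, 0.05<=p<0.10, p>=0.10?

p-value bracket: p<0.01

Group means [32.33, 44.12, 23.91, 20.50], grand mean 28.541
SSB = Σnᵢ(x̄ᵢ−x̄)² = 3041.072; SSW = ΣΣ(x−x̄ᵢ)² = 892.117
MSB = 3041.072/3 = 1013.6906; MSW = 892.117/33 = 27.0339
F = MSB/MSW = 37.4971
df = (3, 33)
p-value (upper-tail) = 0.00000
→ bracket: p<0.01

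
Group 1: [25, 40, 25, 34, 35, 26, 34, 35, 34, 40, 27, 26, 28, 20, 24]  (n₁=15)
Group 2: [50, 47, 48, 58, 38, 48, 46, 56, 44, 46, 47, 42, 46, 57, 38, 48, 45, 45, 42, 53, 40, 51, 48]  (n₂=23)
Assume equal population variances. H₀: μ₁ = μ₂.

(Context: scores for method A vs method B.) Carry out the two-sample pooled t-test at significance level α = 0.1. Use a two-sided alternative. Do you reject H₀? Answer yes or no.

reject H₀: yes

x̄₁=30.200, s₁=6.144, n₁=15
x̄₂=47.087, s₂=5.426, n₂=23
s_p² = [14·6.144² + 22·5.426²]/36 = 32.6729
SE = √(s_p²·(1/15+1/23)) = 1.8970
t = (30.200−47.087)/1.8970 = -8.9017
df = 36
p-value (two-sided) = 0.00000
At α=0.1: p < α → reject H₀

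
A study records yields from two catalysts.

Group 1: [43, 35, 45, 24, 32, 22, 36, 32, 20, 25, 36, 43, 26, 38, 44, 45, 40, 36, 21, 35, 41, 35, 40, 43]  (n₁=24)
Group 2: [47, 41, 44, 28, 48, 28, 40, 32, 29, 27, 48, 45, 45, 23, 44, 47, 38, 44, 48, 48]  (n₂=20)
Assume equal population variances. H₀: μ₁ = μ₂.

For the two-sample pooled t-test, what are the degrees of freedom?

degrees of freedom = 42

df = n₁ + n₂ − 2 = 24 + 20 − 2 = 42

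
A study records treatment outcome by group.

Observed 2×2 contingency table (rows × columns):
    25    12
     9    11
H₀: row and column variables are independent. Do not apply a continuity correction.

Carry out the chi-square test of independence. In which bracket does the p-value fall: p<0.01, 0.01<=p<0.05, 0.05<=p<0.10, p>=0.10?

Row totals [37, 20], col totals [34, 23], n=57
χ² = (25−22.07)²/22.07 + (12−14.93)²/14.93 + (9−11.93)²/11.93 + (11−8.07)²/8.07 = 2.7471
df = 1
p-value (upper-tail) = 0.09743
→ bracket: 0.05<=p<0.10

p-value bracket: 0.05<=p<0.10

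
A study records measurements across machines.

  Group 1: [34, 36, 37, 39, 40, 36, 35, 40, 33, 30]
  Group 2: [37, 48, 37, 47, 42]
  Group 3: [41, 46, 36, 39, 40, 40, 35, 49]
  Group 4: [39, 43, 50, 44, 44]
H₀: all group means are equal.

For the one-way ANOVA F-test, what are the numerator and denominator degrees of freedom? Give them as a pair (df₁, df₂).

degrees of freedom = [3, 24]

k = 4 groups, N = 28 total
df = (k−1, N−k) = (4−1, 28−4) = (3, 24)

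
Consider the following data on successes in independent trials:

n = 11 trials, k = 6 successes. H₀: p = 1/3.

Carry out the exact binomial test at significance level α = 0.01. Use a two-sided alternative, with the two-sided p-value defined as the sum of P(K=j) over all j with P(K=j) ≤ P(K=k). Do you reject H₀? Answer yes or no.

reject H₀: no

Exact binomial: n=11, k=6, p₀=1/3=0.3333
P(X=j) = C(n,j)·p₀^j·(1−p₀)^(n−j); p = Σ P(X=j) over j with P(X=j) ≤ P(X=6)
p-value (two-sided) = 0.19723
At α=0.01: p ≥ α → fail to reject H₀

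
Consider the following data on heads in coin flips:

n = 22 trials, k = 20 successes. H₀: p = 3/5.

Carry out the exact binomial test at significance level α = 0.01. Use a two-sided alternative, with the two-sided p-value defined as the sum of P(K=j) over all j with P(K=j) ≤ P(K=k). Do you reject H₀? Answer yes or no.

Exact binomial: n=22, k=20, p₀=3/5=0.6000
P(X=j) = C(n,j)·p₀^j·(1−p₀)^(n−j); p = Σ P(X=j) over j with P(X=j) ≤ P(X=20)
p-value (two-sided) = 0.00198
At α=0.01: p < α → reject H₀

reject H₀: yes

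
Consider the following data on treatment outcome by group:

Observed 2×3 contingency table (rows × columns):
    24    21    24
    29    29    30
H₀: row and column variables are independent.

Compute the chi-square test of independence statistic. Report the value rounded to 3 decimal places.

test statistic = 0.121

Row totals [69, 88], col totals [53, 50, 54], n=157
χ² = (24−23.29)²/23.29 + (21−21.97)²/21.97 + (24−23.73)²/23.73 + (29−29.71)²/29.71 + (29−28.03)²/28.03 + (30−30.27)²/30.27 = 0.1208
df = 2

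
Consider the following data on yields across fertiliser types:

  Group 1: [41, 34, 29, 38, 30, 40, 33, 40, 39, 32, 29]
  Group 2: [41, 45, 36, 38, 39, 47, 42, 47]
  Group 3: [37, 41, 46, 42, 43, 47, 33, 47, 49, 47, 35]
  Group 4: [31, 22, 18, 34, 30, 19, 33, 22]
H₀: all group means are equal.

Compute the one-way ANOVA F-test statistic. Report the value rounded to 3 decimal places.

Group means [35.00, 41.88, 42.45, 26.12], grand mean 36.737
SSB = Σnᵢ(x̄ᵢ−x̄)² = 1504.891; SSW = ΣΣ(x−x̄ᵢ)² = 936.477
MSB = 1504.891/3 = 501.6304; MSW = 936.477/34 = 27.5434
F = MSB/MSW = 18.2123
df = (3, 34)

test statistic = 18.212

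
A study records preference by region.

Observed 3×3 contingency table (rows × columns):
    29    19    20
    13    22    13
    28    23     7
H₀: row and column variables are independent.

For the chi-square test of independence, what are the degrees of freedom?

df = (r−1)(c−1) = (3−1)·(3−1) = 4

degrees of freedom = 4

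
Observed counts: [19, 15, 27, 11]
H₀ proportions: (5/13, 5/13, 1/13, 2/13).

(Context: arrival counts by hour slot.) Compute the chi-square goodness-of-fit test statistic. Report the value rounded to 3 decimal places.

n = 72; E_i = n·p_i = [27.69, 27.69, 5.54, 11.08]
χ² = (19−27.69)²/27.69 + (15−27.69)²/27.69 + (27−5.54)²/5.54 + (11−11.08)²/11.08 = 91.7097
df = 3

test statistic = 91.710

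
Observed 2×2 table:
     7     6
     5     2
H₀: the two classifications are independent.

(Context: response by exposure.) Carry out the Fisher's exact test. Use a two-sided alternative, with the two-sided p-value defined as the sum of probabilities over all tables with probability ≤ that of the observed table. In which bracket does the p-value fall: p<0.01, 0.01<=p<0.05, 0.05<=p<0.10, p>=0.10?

Margins: r₁=13, r₂=7, c₁=12, c₂=8, n=20
p_obs = C(13,7)·C(7,5)/C(20,12); sum pmf over tables with pmf ≤ p_obs
p-value (two-sided) = 0.64241
→ bracket: p>=0.10

p-value bracket: p>=0.10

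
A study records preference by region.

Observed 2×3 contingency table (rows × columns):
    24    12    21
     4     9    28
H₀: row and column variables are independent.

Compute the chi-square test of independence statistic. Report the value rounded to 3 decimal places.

Row totals [57, 41], col totals [28, 21, 49], n=98
χ² = (24−16.29)²/16.29 + (12−12.21)²/12.21 + (21−28.50)²/28.50 + (4−11.71)²/11.71 + (9−8.79)²/8.79 + (28−20.50)²/20.50 = 13.4608
df = 2

test statistic = 13.461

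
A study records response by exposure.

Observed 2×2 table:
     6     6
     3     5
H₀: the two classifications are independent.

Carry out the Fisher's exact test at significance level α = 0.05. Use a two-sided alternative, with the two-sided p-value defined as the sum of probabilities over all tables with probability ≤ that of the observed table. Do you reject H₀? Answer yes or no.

Margins: r₁=12, r₂=8, c₁=9, c₂=11, n=20
p_obs = C(12,6)·C(8,3)/C(20,9); sum pmf over tables with pmf ≤ p_obs
p-value (two-sided) = 0.66992
At α=0.05: p ≥ α → fail to reject H₀

reject H₀: no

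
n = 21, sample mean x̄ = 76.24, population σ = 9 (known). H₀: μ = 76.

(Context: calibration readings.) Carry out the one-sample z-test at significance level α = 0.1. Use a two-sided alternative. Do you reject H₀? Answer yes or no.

reject H₀: no

SE = σ/√n = 9/√21 = 1.9640
z = (x̄−μ₀)/SE = (76.24−76)/1.9640 = 0.1222
p-value (two-sided) = 0.90274
At α=0.1: p ≥ α → fail to reject H₀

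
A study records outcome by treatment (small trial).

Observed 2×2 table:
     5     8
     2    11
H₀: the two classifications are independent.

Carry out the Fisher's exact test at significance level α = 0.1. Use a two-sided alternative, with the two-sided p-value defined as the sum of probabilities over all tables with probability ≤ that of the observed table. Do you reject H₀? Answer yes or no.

reject H₀: no

Margins: r₁=13, r₂=13, c₁=7, c₂=19, n=26
p_obs = C(13,5)·C(13,2)/C(26,7); sum pmf over tables with pmf ≤ p_obs
p-value (two-sided) = 0.37826
At α=0.1: p ≥ α → fail to reject H₀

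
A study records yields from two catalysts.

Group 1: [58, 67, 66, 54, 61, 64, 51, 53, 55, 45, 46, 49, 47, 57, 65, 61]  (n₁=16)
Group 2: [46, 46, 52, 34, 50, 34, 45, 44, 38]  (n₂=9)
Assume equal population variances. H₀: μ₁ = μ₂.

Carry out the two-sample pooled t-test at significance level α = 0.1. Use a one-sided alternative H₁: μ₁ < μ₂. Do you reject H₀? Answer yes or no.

reject H₀: no

x̄₁=56.188, s₁=7.350, n₁=16
x̄₂=43.222, s₂=6.515, n₂=9
s_p² = [15·7.350² + 8·6.515²]/23 = 49.9997
SE = √(s_p²·(1/16+1/9)) = 2.9463
t = (56.188−43.222)/2.9463 = 4.4006
df = 23
p-value (one-sided, H₁ less) = 0.99990
At α=0.1: p ≥ α → fail to reject H₀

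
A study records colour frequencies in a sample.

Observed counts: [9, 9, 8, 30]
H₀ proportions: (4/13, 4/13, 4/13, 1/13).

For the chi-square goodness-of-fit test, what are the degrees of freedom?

degrees of freedom = 3

df = k − 1 = 4 − 1 = 3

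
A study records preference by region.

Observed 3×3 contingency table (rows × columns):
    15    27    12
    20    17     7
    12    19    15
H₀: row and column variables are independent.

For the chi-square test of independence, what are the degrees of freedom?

df = (r−1)(c−1) = (3−1)·(3−1) = 4

degrees of freedom = 4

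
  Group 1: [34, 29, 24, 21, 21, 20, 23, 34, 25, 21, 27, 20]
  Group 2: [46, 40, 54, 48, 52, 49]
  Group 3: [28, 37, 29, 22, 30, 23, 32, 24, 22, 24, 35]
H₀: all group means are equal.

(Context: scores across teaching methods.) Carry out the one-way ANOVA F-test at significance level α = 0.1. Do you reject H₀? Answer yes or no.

Group means [24.92, 48.17, 27.82], grand mean 30.828
SSB = Σnᵢ(x̄ᵢ−x̄)² = 2322.752; SSW = ΣΣ(x−x̄ᵢ)² = 685.386
MSB = 2322.752/2 = 1161.3758; MSW = 685.386/26 = 26.3610
F = MSB/MSW = 44.0566
df = (2, 26)
p-value (upper-tail) = 0.00000
At α=0.1: p < α → reject H₀

reject H₀: yes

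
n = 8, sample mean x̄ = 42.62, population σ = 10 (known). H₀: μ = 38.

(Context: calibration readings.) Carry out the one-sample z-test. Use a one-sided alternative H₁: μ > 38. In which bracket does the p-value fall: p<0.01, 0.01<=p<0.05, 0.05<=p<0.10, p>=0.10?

p-value bracket: 0.05<=p<0.10

SE = σ/√n = 10/√8 = 3.5355
z = (x̄−μ₀)/SE = (42.62−38)/3.5355 = 1.3067
p-value (one-sided, H₁ greater) = 0.09565
→ bracket: 0.05<=p<0.10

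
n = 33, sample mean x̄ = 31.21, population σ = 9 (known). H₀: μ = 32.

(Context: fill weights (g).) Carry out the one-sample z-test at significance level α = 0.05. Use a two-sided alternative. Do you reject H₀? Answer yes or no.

SE = σ/√n = 9/√33 = 1.5667
z = (x̄−μ₀)/SE = (31.21−32)/1.5667 = -0.5042
p-value (two-sided) = 0.61409
At α=0.05: p ≥ α → fail to reject H₀

reject H₀: no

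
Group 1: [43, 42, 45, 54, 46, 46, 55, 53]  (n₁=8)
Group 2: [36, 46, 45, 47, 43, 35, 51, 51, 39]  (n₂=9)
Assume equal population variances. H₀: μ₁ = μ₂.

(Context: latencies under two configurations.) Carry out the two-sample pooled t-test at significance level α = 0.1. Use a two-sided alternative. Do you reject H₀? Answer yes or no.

reject H₀: no

x̄₁=48.000, s₁=5.182, n₁=8
x̄₂=43.667, s₂=5.937, n₂=9
s_p² = [7·5.182² + 8·5.937²]/15 = 31.3333
SE = √(s_p²·(1/8+1/9)) = 2.7200
t = (48.000−43.667)/2.7200 = 1.5932
df = 15
p-value (two-sided) = 0.13197
At α=0.1: p ≥ α → fail to reject H₀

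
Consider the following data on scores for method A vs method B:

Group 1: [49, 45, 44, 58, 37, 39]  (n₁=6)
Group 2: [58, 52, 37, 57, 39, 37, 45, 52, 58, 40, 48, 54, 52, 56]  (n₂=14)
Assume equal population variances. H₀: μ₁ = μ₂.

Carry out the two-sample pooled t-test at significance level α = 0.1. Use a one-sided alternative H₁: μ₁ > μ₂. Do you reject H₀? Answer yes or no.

x̄₁=45.333, s₁=7.554, n₁=6
x̄₂=48.929, s₂=7.908, n₂=14
s_p² = [5·7.554² + 13·7.908²]/18 = 61.0146
SE = √(s_p²·(1/6+1/14)) = 3.8115
t = (45.333−48.929)/3.8115 = -0.9433
df = 18
p-value (one-sided, H₁ greater) = 0.82098
At α=0.1: p ≥ α → fail to reject H₀

reject H₀: no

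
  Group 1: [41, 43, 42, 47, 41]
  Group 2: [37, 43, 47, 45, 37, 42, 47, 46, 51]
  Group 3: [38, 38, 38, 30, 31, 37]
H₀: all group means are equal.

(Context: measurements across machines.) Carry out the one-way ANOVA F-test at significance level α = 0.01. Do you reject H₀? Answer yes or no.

Group means [42.80, 43.89, 35.33], grand mean 41.050
SSB = Σnᵢ(x̄ᵢ−x̄)² = 283.928; SSW = ΣΣ(x−x̄ᵢ)² = 271.022
MSB = 283.928/2 = 141.9639; MSW = 271.022/17 = 15.9425
F = MSB/MSW = 8.9048
df = (2, 17)
p-value (upper-tail) = 0.00226
At α=0.01: p < α → reject H₀

reject H₀: yes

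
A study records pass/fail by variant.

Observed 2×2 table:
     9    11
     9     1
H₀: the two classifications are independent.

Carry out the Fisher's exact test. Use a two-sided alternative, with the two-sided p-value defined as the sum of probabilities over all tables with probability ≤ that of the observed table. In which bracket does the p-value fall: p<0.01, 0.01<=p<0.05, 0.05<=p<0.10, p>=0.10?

p-value bracket: 0.01<=p<0.05

Margins: r₁=20, r₂=10, c₁=18, c₂=12, n=30
p_obs = C(20,9)·C(10,9)/C(30,18); sum pmf over tables with pmf ≤ p_obs
p-value (two-sided) = 0.02353
→ bracket: 0.01<=p<0.05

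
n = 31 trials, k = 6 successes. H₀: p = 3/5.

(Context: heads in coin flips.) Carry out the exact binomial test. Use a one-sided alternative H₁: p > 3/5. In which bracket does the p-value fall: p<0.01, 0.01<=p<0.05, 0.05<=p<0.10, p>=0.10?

Exact binomial: n=31, k=6, p₀=3/5=0.6000
P(X≥6) from Σ C(n,i)·p₀^i·(1−p₀)^(n−i)
p-value (one-sided, H₁ greater) = 1.00000
→ bracket: p>=0.10

p-value bracket: p>=0.10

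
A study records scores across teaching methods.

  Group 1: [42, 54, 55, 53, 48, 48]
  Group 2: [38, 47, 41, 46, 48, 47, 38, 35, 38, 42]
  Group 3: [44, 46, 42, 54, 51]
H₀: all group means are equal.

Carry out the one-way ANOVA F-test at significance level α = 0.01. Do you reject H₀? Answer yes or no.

Group means [50.00, 42.00, 47.40], grand mean 45.571
SSB = Σnᵢ(x̄ᵢ−x̄)² = 261.943; SSW = ΣΣ(x−x̄ᵢ)² = 421.200
MSB = 261.943/2 = 130.9714; MSW = 421.200/18 = 23.4000
F = MSB/MSW = 5.5971
df = (2, 18)
p-value (upper-tail) = 0.01288
At α=0.01: p ≥ α → fail to reject H₀

reject H₀: no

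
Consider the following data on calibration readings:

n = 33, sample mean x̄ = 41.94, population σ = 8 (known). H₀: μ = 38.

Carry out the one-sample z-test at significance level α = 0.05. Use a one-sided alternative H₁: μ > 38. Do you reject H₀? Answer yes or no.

reject H₀: yes

SE = σ/√n = 8/√33 = 1.3926
z = (x̄−μ₀)/SE = (41.94−38)/1.3926 = 2.8292
p-value (one-sided, H₁ greater) = 0.00233
At α=0.05: p < α → reject H₀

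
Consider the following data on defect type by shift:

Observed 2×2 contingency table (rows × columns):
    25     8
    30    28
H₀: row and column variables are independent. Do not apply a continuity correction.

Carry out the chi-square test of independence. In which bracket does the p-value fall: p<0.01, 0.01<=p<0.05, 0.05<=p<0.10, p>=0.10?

Row totals [33, 58], col totals [55, 36], n=91
χ² = (25−19.95)²/19.95 + (8−13.05)²/13.05 + (30−35.05)²/35.05 + (28−22.95)²/22.95 = 5.0810
df = 1
p-value (upper-tail) = 0.02419
→ bracket: 0.01<=p<0.05

p-value bracket: 0.01<=p<0.05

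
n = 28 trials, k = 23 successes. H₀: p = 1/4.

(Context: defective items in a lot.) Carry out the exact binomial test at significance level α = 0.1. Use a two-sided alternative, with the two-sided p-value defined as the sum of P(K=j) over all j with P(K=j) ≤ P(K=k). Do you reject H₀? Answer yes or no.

reject H₀: yes

Exact binomial: n=28, k=23, p₀=1/4=0.2500
P(X=j) = C(n,j)·p₀^j·(1−p₀)^(n−j); p = Σ P(X=j) over j with P(X=j) ≤ P(X=23)
p-value (two-sided) = 0.00000
At α=0.1: p < α → reject H₀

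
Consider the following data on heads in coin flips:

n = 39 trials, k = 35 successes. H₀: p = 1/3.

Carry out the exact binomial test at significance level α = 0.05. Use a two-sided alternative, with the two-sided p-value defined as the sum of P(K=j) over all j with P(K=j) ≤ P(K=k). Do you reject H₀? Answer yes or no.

reject H₀: yes

Exact binomial: n=39, k=35, p₀=1/3=0.3333
P(X=j) = C(n,j)·p₀^j·(1−p₀)^(n−j); p = Σ P(X=j) over j with P(X=j) ≤ P(X=35)
p-value (two-sided) = 0.00000
At α=0.05: p < α → reject H₀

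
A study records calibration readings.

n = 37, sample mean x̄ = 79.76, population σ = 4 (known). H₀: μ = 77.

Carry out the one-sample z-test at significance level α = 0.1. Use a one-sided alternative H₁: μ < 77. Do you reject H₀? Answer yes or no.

SE = σ/√n = 4/√37 = 0.6576
z = (x̄−μ₀)/SE = (79.76−77)/0.6576 = 4.1971
p-value (one-sided, H₁ less) = 0.99999
At α=0.1: p ≥ α → fail to reject H₀

reject H₀: no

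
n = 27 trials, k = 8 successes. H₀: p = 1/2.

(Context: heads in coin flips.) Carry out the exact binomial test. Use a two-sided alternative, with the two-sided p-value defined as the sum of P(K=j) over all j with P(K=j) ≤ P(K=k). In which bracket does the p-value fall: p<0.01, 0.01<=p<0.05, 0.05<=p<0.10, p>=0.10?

p-value bracket: 0.05<=p<0.10

Exact binomial: n=27, k=8, p₀=1/2=0.5000
P(X=j) = C(n,j)·p₀^j·(1−p₀)^(n−j); p = Σ P(X=j) over j with P(X=j) ≤ P(X=8)
p-value (two-sided) = 0.05224
→ bracket: 0.05<=p<0.10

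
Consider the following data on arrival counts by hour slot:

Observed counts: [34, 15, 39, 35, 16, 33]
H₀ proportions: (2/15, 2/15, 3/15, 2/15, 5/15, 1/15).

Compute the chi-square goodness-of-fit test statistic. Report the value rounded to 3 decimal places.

test statistic = 85.285

n = 172; E_i = n·p_i = [22.93, 22.93, 34.40, 22.93, 57.33, 11.47]
χ² = (34−22.93)²/22.93 + (15−22.93)²/22.93 + (39−34.40)²/34.40 + (35−22.93)²/22.93 + (16−57.33)²/57.33 + (33−11.47)²/11.47 = 85.2849
df = 5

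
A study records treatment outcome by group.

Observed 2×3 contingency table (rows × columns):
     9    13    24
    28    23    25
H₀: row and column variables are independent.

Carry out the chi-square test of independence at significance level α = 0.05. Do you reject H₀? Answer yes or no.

reject H₀: no

Row totals [46, 76], col totals [37, 36, 49], n=122
χ² = (9−13.95)²/13.95 + (13−13.57)²/13.57 + (24−18.48)²/18.48 + (28−23.05)²/23.05 + (23−22.43)²/22.43 + (25−30.52)²/30.52 = 5.5111
df = 2
p-value (upper-tail) = 0.06357
At α=0.05: p ≥ α → fail to reject H₀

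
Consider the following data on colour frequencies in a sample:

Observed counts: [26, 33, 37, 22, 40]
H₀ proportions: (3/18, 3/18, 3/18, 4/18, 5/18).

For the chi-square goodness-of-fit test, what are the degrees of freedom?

df = k − 1 = 5 − 1 = 4

degrees of freedom = 4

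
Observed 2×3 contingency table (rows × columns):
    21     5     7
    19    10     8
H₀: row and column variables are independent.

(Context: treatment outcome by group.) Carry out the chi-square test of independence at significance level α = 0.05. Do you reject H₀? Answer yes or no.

reject H₀: no

Row totals [33, 37], col totals [40, 15, 15], n=70
χ² = (21−18.86)²/18.86 + (5−7.07)²/7.07 + (7−7.07)²/7.07 + (19−21.14)²/21.14 + (10−7.93)²/7.93 + (8−7.93)²/7.93 = 1.6100
df = 2
p-value (upper-tail) = 0.44708
At α=0.05: p ≥ α → fail to reject H₀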